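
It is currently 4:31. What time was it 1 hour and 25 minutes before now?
Starting time: 4:31 = 271 total minutes past 12:00
Subtracting: 1 hour and 25 minutes = 85 minutes
271 - 85 = 186 minutes
= 3 hours and 6 minutes past 12:00 = 3:06

Final answer: 3:06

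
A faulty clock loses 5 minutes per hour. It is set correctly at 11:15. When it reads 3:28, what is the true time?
For every 60 true minutes, the faulty clock advances 55 minutes, so 1 faulty-clock minute corresponds to 60/55 true minutes.
From 11:15 to 3:28 on the faulty dial is 253 minutes.
True elapsed: 253 x 60/55 = 276 minutes = 4 hours and 36 minutes.
True time: 11:15 + 4 hours and 36 minutes = 3:51.

Final answer: 3:51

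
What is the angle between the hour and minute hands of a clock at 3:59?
Hour hand position: 3 x 30 + 59 x 0.5 = 119.5 degrees
Minute hand position: 59 x 6 = 354 degrees
Difference: |119.5 - 354| = 234.5 degrees
Since 234.5 > 180, the smaller angle is 360 - 234.5 = 125.5 degrees

Final answer: 125.5 degrees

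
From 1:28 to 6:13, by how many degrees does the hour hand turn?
The hour hand moves 0.5 degrees per minute.
Time elapsed: 6:13 - 1:28 = 285 minutes
Angular displacement: 285 x 0.5 = 142.5 degrees

Final answer: 142.5 degrees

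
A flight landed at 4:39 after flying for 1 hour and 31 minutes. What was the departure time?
Starting time: 4:39 = 279 total minutes past 12:00
Subtracting: 1 hour and 31 minutes = 91 minutes
279 - 91 = 188 minutes
= 3 hours and 8 minutes past 12:00 = 3:08

Final answer: 3:08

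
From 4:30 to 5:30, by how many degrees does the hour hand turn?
The hour hand moves 0.5 degrees per minute.
Time elapsed: 5:30 - 4:30 = 60 minutes
Angular displacement: 60 x 0.5 = 30 degrees

Final answer: 30 degrees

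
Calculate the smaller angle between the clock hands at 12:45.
Hour hand position: 0 x 30 + 45 x 0.5 = 22.5 degrees
Minute hand position: 45 x 6 = 270 degrees
Difference: |22.5 - 270| = 247.5 degrees
Since 247.5 > 180, the smaller angle is 360 - 247.5 = 112.5 degrees

Final answer: 112.5 degrees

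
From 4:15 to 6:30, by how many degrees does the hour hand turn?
The hour hand moves 0.5 degrees per minute.
Time elapsed: 6:30 - 4:15 = 135 minutes
Angular displacement: 135 x 0.5 = 67.5 degrees

Final answer: 67.5 degrees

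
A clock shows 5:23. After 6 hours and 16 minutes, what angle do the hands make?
First find the time 6 hours and 16 minutes after 5:23.
Total minutes: 5 x 60 + 23 + 6 x 60 + 16 = 699.
699 mod 720 = 699 minutes = 11:39.
Now compute the angle at 11:39:
Hour hand: 11 x 30 + 39 x 0.5 = 349.5 degrees
Minute hand: 39 x 6 = 234 degrees
Difference: |349.5 - 234| = 115.5 degrees
The angle is 115.5 degrees

Final answer: 115.5 degrees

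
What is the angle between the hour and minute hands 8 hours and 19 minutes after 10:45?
First find the time 8 hours and 19 minutes after 10:45.
Total minutes: 10 x 60 + 45 + 8 x 60 + 19 = 1144.
1144 mod 720 = 424 minutes = 7:04.
Now compute the angle at 7:04:
Hour hand: 7 x 30 + 4 x 0.5 = 212 degrees
Minute hand: 4 x 6 = 24 degrees
Difference: |212 - 24| = 188 degrees
Smaller angle: 360 - 188 = 172 degrees

Final answer: 172 degrees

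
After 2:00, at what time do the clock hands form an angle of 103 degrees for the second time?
At t minutes past 2:00, the hour hand is at 30 x 2 + 0.5t degrees and the minute hand is at 6t degrees.
The smaller angle between them is 103 degrees when |30H - 5.5t| = 103 or |30H - 5.5t| = 257.
With H = 2, solve 30 x 2 - 5.5t = +/- target for each target:
  t = (30 x 2 - 103) / 5.5 = -7.82 (outside (0, 60))
  t = (30 x 2 + 103) / 5.5 = 29.64
  t = (30 x 2 - 257) / 5.5 = -35.82 (outside (0, 60))
  t = (30 x 2 + 257) / 5.5 = 57.64
Valid solutions in (0, 60): {29.64, 57.64} minutes.
The second occurrence is t = 57.64 minutes.
The hands form a 103-degree angle at 57.64 minutes past 2:00.

Final answer: 57.64 minutes past 2:00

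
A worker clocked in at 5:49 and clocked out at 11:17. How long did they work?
From 5:49 to 11:17:
(11 x 60 + 17) - (5 x 60 + 49) = 677 - 349 = 328 minutes
= 5 hours and 28 minutes

Final answer: 5 hours and 28 minutes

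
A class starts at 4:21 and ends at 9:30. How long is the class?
From 4:21 to 9:30:
(9 x 60 + 30) - (4 x 60 + 21) = 570 - 261 = 309 minutes
= 5 hours and 9 minutes

Final answer: 5 hours and 9 minutes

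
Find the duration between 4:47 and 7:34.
From 4:47 to 7:34:
(7 x 60 + 34) - (4 x 60 + 47) = 454 - 287 = 167 minutes
= 2 hours and 47 minutes

Final answer: 2 hours and 47 minutes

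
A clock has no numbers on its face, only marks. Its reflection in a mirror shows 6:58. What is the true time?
Reflection across the vertical (12-6) axis maps a hand at angle A degrees to (360 - A) degrees, which sends a reading of T minutes past 12:00 to (720 - T) minutes past 12:00.
Mirror reads 6:58 = 418 minutes past 12:00.
Actual time: (720 - 418) mod 720 = 302 minutes = 5:02.

Final answer: 5:02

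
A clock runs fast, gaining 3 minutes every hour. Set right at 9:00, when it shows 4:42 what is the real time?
For every 60 true minutes, the faulty clock advances 63 minutes, so 1 faulty-clock minute corresponds to 60/63 true minutes.
From 9:00 to 4:42 on the faulty dial is 462 minutes.
True elapsed: 462 x 60/63 = 440 minutes = 7 hours and 20 minutes.
True time: 9:00 + 7 hours and 20 minutes = 4:20.

Final answer: 4:20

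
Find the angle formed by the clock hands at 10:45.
Hour hand position: 10 x 30 + 45 x 0.5 = 322.5 degrees
Minute hand position: 45 x 6 = 270 degrees
Difference: |322.5 - 270| = 52.5 degrees
The angle between the hands is 52.5 degrees

Final answer: 52.5 degrees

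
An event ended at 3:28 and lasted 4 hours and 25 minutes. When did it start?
Starting time: 3:28 = 208 total minutes past 12:00
Subtracting: 4 hours and 25 minutes = 265 minutes
208 - 265 = -57 (negative, add 12 hours = 720) = 663 minutes
= 11 hours and 3 minutes past 12:00 = 11:03

Final answer: 11:03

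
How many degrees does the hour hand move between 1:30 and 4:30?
The hour hand moves 0.5 degrees per minute.
Time elapsed: 4:30 - 1:30 = 180 minutes
Angular displacement: 180 x 0.5 = 90 degrees

Final answer: 90 degrees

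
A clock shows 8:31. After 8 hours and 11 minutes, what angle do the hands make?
First find the time 8 hours and 11 minutes after 8:31.
Total minutes: 8 x 60 + 31 + 8 x 60 + 11 = 1002.
1002 mod 720 = 282 minutes = 4:42.
Now compute the angle at 4:42:
Hour hand: 4 x 30 + 42 x 0.5 = 141 degrees
Minute hand: 42 x 6 = 252 degrees
Difference: |141 - 252| = 111 degrees
The angle is 111 degrees

Final answer: 111 degrees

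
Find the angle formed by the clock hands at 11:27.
Hour hand position: 11 x 30 + 27 x 0.5 = 343.5 degrees
Minute hand position: 27 x 6 = 162 degrees
Difference: |343.5 - 162| = 181.5 degrees
Since 181.5 > 180, the smaller angle is 360 - 181.5 = 178.5 degrees

Final answer: 178.5 degrees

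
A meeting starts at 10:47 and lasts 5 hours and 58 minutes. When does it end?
Starting time: 10:47
Adding 58 minutes to 47 minutes: 47 + 58 = 105 minutes = 1 hour and 45 minutes
Adding 5 hours: 10 + 5 + 1 (carry) = 16 - 12 = 4
Final time: 4:45

Final answer: 4:45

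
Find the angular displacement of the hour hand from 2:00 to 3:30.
The hour hand moves 0.5 degrees per minute.
Time elapsed: 3:30 - 2:00 = 90 minutes
Angular displacement: 90 x 0.5 = 45 degrees

Final answer: 45 degrees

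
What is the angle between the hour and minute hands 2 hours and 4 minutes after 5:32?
First find the time 2 hours and 4 minutes after 5:32.
Total minutes: 5 x 60 + 32 + 2 x 60 + 4 = 456.
456 mod 720 = 456 minutes = 7:36.
Now compute the angle at 7:36:
Hour hand: 7 x 30 + 36 x 0.5 = 228 degrees
Minute hand: 36 x 6 = 216 degrees
Difference: |228 - 216| = 12 degrees
The angle is 12 degrees

Final answer: 12 degrees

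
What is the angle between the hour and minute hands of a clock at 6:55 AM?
Hour hand position: 6 x 30 + 55 x 0.5 = 207.5 degrees
Minute hand position: 55 x 6 = 330 degrees
Difference: |207.5 - 330| = 122.5 degrees
The angle between the hands is 122.5 degrees

Final answer: 122.5 degrees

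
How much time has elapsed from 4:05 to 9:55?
From 4:05 to 9:55:
(9 x 60 + 55) - (4 x 60 + 5) = 595 - 245 = 350 minutes
= 5 hours and 50 minutes

Final answer: 5 hours and 50 minutes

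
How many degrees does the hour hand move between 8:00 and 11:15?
The hour hand moves 0.5 degrees per minute.
Time elapsed: 11:15 - 8:00 = 195 minutes
Angular displacement: 195 x 0.5 = 97.5 degrees

Final answer: 97.5 degrees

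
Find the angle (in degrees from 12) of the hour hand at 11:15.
The hour hand moves 30 degrees per hour and 0.5 degrees per minute.
At 11:15: (11) x 30 + 15 x 0.5 = 330 + 7.5 = 337.5 degrees

Final answer: 337.5 degrees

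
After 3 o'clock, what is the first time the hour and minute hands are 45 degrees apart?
At t minutes past 3:00, the hour hand is at 30 x 3 + 0.5t degrees and the minute hand is at 6t degrees.
The smaller angle between them is 45 degrees when |30H - 5.5t| = 45 or |30H - 5.5t| = 315.
With H = 3, solve 30 x 3 - 5.5t = +/- target for each target:
  t = (30 x 3 - 45) / 5.5 = 8.18
  t = (30 x 3 + 45) / 5.5 = 24.55
  t = (30 x 3 - 315) / 5.5 = -40.91 (outside (0, 60))
  t = (30 x 3 + 315) / 5.5 = 73.64 (outside (0, 60))
Valid solutions in (0, 60): {8.18, 24.55} minutes.
The first occurrence is t = 8.18 minutes.
The hands form a 45-degree angle at 8.18 minutes past 3:00.

Final answer: 8.18 minutes past 3:00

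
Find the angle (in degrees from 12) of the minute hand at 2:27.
The minute hand moves 6 degrees per minute.
At 2:27: 27 x 6 = 162 degrees

Final answer: 162 degrees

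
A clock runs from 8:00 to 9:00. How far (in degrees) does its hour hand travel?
The hour hand moves 0.5 degrees per minute.
Time elapsed: 9:00 - 8:00 = 60 minutes
Angular displacement: 60 x 0.5 = 30 degrees

Final answer: 30 degrees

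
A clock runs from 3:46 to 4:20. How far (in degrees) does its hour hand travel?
The hour hand moves 0.5 degrees per minute.
Time elapsed: 4:20 - 3:46 = 34 minutes
Angular displacement: 34 x 0.5 = 17 degrees

Final answer: 17 degrees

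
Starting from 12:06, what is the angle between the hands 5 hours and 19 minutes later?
First find the time 5 hours and 19 minutes after 12:06.
Total minutes: 12 x 60 + 6 + 5 x 60 + 19 = 1045.
1045 mod 720 = 325 minutes = 5:25.
Now compute the angle at 5:25:
Hour hand: 5 x 30 + 25 x 0.5 = 162.5 degrees
Minute hand: 25 x 6 = 150 degrees
Difference: |162.5 - 150| = 12.5 degrees
The angle is 12.5 degrees

Final answer: 12.5 degrees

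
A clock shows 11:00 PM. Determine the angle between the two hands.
Hour hand position: 11 x 30 + 0 x 0.5 = 330 degrees
Minute hand position: 0 x 6 = 0 degrees
Difference: |330 - 0| = 330 degrees
Since 330 > 180, the smaller angle is 360 - 330 = 30 degrees

Final answer: 30 degrees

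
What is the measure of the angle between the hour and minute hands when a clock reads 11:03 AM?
Hour hand position: 11 x 30 + 3 x 0.5 = 331.5 degrees
Minute hand position: 3 x 6 = 18 degrees
Difference: |331.5 - 18| = 313.5 degrees
Since 313.5 > 180, the smaller angle is 360 - 313.5 = 46.5 degrees

Final answer: 46.5 degrees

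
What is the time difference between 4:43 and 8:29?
From 4:43 to 8:29:
(8 x 60 + 29) - (4 x 60 + 43) = 509 - 283 = 226 minutes
= 3 hours and 46 minutes

Final answer: 3 hours and 46 minutes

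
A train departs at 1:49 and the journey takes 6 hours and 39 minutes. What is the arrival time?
Starting time: 1:49
Adding 39 minutes to 49 minutes: 49 + 39 = 88 minutes = 1 hour and 28 minutes
Adding 6 hours: 1 + 6 + 1 (carry) = 8
Final time: 8:28

Final answer: 8:28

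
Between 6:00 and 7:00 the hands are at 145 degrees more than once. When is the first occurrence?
At t minutes past 6:00, the hour hand is at 30 x 6 + 0.5t degrees and the minute hand is at 6t degrees.
The smaller angle between them is 145 degrees when |30H - 5.5t| = 145 or |30H - 5.5t| = 215.
With H = 6, solve 30 x 6 - 5.5t = +/- target for each target:
  t = (30 x 6 - 145) / 5.5 = 6.36
  t = (30 x 6 + 145) / 5.5 = 59.09
  t = (30 x 6 - 215) / 5.5 = -6.36 (outside (0, 60))
  t = (30 x 6 + 215) / 5.5 = 71.82 (outside (0, 60))
Valid solutions in (0, 60): {6.36, 59.09} minutes.
The first occurrence is t = 6.36 minutes.
The hands form a 145-degree angle at 6.36 minutes past 6:00.

Final answer: 6.36 minutes past 6:00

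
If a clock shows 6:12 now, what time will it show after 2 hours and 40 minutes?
Starting time: 6:12
Adding 40 minutes to 12 minutes: 12 + 40 = 52 minutes
Adding 2 hours: 6 + 2 = 8
Final time: 8:52

Final answer: 8:52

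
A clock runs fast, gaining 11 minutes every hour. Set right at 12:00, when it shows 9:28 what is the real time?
For every 60 true minutes, the faulty clock advances 71 minutes, so 1 faulty-clock minute corresponds to 60/71 true minutes.
From 12:00 to 9:28 on the faulty dial is 568 minutes.
True elapsed: 568 x 60/71 = 480 minutes = 8 hours.
True time: 12:00 + 8 hours = 8:00.

Final answer: 8:00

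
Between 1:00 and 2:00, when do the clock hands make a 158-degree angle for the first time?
At t minutes past 1:00, the hour hand is at 30 x 1 + 0.5t degrees and the minute hand is at 6t degrees.
The smaller angle between them is 158 degrees when |30H - 5.5t| = 158 or |30H - 5.5t| = 202.
With H = 1, solve 30 x 1 - 5.5t = +/- target for each target:
  t = (30 x 1 - 158) / 5.5 = -23.27 (outside (0, 60))
  t = (30 x 1 + 158) / 5.5 = 34.18
  t = (30 x 1 - 202) / 5.5 = -31.27 (outside (0, 60))
  t = (30 x 1 + 202) / 5.5 = 42.18
Valid solutions in (0, 60): {34.18, 42.18} minutes.
The first occurrence is t = 34.18 minutes.
The hands form a 158-degree angle at 34.18 minutes past 1:00.

Final answer: 34.18 minutes past 1:00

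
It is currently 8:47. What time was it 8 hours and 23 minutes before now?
Starting time: 8:47 = 527 total minutes past 12:00
Subtracting: 8 hours and 23 minutes = 503 minutes
527 - 503 = 24 minutes
= 24 minutes past 12:00 = 12:24

Final answer: 12:24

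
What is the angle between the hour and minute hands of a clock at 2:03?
Hour hand position: 2 x 30 + 3 x 0.5 = 61.5 degrees
Minute hand position: 3 x 6 = 18 degrees
Difference: |61.5 - 18| = 43.5 degrees
The angle between the hands is 43.5 degrees

Final answer: 43.5 degrees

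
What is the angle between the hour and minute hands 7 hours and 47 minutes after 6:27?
First find the time 7 hours and 47 minutes after 6:27.
Total minutes: 6 x 60 + 27 + 7 x 60 + 47 = 854.
854 mod 720 = 134 minutes = 2:14.
Now compute the angle at 2:14:
Hour hand: 2 x 30 + 14 x 0.5 = 67 degrees
Minute hand: 14 x 6 = 84 degrees
Difference: |67 - 84| = 17 degrees
The angle is 17 degrees

Final answer: 17 degrees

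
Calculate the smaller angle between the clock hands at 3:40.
Hour hand position: 3 x 30 + 40 x 0.5 = 110 degrees
Minute hand position: 40 x 6 = 240 degrees
Difference: |110 - 240| = 130 degrees
The angle between the hands is 130 degrees

Final answer: 130 degrees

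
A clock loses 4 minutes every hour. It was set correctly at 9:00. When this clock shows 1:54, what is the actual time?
For every 60 true minutes, the faulty clock advances 56 minutes, so 1 faulty-clock minute corresponds to 60/56 true minutes.
From 9:00 to 1:54 on the faulty dial is 294 minutes.
True elapsed: 294 x 60/56 = 315 minutes = 5 hours and 15 minutes.
True time: 9:00 + 5 hours and 15 minutes = 2:15.

Final answer: 2:15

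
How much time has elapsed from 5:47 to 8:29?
From 5:47 to 8:29:
(8 x 60 + 29) - (5 x 60 + 47) = 509 - 347 = 162 minutes
= 2 hours and 42 minutes

Final answer: 2 hours and 42 minutes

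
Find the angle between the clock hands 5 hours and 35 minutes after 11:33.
First find the time 5 hours and 35 minutes after 11:33.
Total minutes: 11 x 60 + 33 + 5 x 60 + 35 = 1028.
1028 mod 720 = 308 minutes = 5:08.
Now compute the angle at 5:08:
Hour hand: 5 x 30 + 8 x 0.5 = 154 degrees
Minute hand: 8 x 6 = 48 degrees
Difference: |154 - 48| = 106 degrees
The angle is 106 degrees

Final answer: 106 degrees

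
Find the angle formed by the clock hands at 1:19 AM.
Hour hand position: 1 x 30 + 19 x 0.5 = 39.5 degrees
Minute hand position: 19 x 6 = 114 degrees
Difference: |39.5 - 114| = 74.5 degrees
The angle between the hands is 74.5 degrees

Final answer: 74.5 degrees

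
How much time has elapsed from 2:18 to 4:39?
From 2:18 to 4:39:
(4 x 60 + 39) - (2 x 60 + 18) = 279 - 138 = 141 minutes
= 2 hours and 21 minutes

Final answer: 2 hours and 21 minutes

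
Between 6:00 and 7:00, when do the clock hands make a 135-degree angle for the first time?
At t minutes past 6:00, the hour hand is at 30 x 6 + 0.5t degrees and the minute hand is at 6t degrees.
The smaller angle between them is 135 degrees when |30H - 5.5t| = 135 or |30H - 5.5t| = 225.
With H = 6, solve 30 x 6 - 5.5t = +/- target for each target:
  t = (30 x 6 - 135) / 5.5 = 8.18
  t = (30 x 6 + 135) / 5.5 = 57.27
  t = (30 x 6 - 225) / 5.5 = -8.18 (outside (0, 60))
  t = (30 x 6 + 225) / 5.5 = 73.64 (outside (0, 60))
Valid solutions in (0, 60): {8.18, 57.27} minutes.
The first occurrence is t = 8.18 minutes.
The hands form a 135-degree angle at 8.18 minutes past 6:00.

Final answer: 8.18 minutes past 6:00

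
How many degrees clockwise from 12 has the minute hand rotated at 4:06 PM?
The minute hand moves 6 degrees per minute.
At 4:06: 6 x 6 = 36 degrees

Final answer: 36 degrees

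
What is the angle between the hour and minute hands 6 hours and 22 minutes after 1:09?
First find the time 6 hours and 22 minutes after 1:09.
Total minutes: 1 x 60 + 9 + 6 x 60 + 22 = 451.
451 mod 720 = 451 minutes = 7:31.
Now compute the angle at 7:31:
Hour hand: 7 x 30 + 31 x 0.5 = 225.5 degrees
Minute hand: 31 x 6 = 186 degrees
Difference: |225.5 - 186| = 39.5 degrees
The angle is 39.5 degrees

Final answer: 39.5 degrees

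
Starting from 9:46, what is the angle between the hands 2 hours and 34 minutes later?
First find the time 2 hours and 34 minutes after 9:46.
Total minutes: 9 x 60 + 46 + 2 x 60 + 34 = 740.
740 mod 720 = 20 minutes = 12:20.
Now compute the angle at 12:20:
Hour hand: 0 x 30 + 20 x 0.5 = 10 degrees
Minute hand: 20 x 6 = 120 degrees
Difference: |10 - 120| = 110 degrees
The angle is 110 degrees

Final answer: 110 degrees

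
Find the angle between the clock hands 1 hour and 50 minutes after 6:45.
First find the time 1 hour and 50 minutes after 6:45.
Total minutes: 6 x 60 + 45 + 1 x 60 + 50 = 515.
515 mod 720 = 515 minutes = 8:35.
Now compute the angle at 8:35:
Hour hand: 8 x 30 + 35 x 0.5 = 257.5 degrees
Minute hand: 35 x 6 = 210 degrees
Difference: |257.5 - 210| = 47.5 degrees
The angle is 47.5 degrees

Final answer: 47.5 degrees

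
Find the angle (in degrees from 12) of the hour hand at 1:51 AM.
The hour hand moves 30 degrees per hour and 0.5 degrees per minute.
At 1:51: (1) x 30 + 51 x 0.5 = 30 + 25.5 = 55.5 degrees

Final answer: 55.5 degrees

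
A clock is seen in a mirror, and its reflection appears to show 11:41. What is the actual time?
Reflection across the vertical (12-6) axis maps a hand at angle A degrees to (360 - A) degrees, which sends a reading of T minutes past 12:00 to (720 - T) minutes past 12:00.
Mirror reads 11:41 = 701 minutes past 12:00.
Actual time: (720 - 701) mod 720 = 19 minutes = 12:19.

Final answer: 12:19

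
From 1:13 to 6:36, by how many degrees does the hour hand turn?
The hour hand moves 0.5 degrees per minute.
Time elapsed: 6:36 - 1:13 = 323 minutes
Angular displacement: 323 x 0.5 = 161.5 degrees

Final answer: 161.5 degrees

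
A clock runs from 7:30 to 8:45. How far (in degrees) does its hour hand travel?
The hour hand moves 0.5 degrees per minute.
Time elapsed: 8:45 - 7:30 = 75 minutes
Angular displacement: 75 x 0.5 = 37.5 degrees

Final answer: 37.5 degrees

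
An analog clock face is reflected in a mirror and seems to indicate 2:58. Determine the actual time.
Reflection across the vertical (12-6) axis maps a hand at angle A degrees to (360 - A) degrees, which sends a reading of T minutes past 12:00 to (720 - T) minutes past 12:00.
Mirror reads 2:58 = 178 minutes past 12:00.
Actual time: (720 - 178) mod 720 = 542 minutes = 9:02.

Final answer: 9:02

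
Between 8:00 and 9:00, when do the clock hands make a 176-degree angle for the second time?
At t minutes past 8:00, the hour hand is at 30 x 8 + 0.5t degrees and the minute hand is at 6t degrees.
The smaller angle between them is 176 degrees when |30H - 5.5t| = 176 or |30H - 5.5t| = 184.
With H = 8, solve 30 x 8 - 5.5t = +/- target for each target:
  t = (30 x 8 - 176) / 5.5 = 11.64
  t = (30 x 8 + 176) / 5.5 = 75.64 (outside (0, 60))
  t = (30 x 8 - 184) / 5.5 = 10.18
  t = (30 x 8 + 184) / 5.5 = 77.09 (outside (0, 60))
Valid solutions in (0, 60): {10.18, 11.64} minutes.
The second occurrence is t = 11.64 minutes.
The hands form a 176-degree angle at 11.64 minutes past 8:00.

Final answer: 11.64 minutes past 8:00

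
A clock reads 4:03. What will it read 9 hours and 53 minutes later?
Starting time: 4:03
Adding 53 minutes to 3 minutes: 3 + 53 = 56 minutes
Adding 9 hours: 4 + 9 = 13 - 12 = 1
Final time: 1:56

Final answer: 1:56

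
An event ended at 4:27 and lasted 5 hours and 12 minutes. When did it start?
Starting time: 4:27 = 267 total minutes past 12:00
Subtracting: 5 hours and 12 minutes = 312 minutes
267 - 312 = -45 (negative, add 12 hours = 720) = 675 minutes
= 11 hours and 15 minutes past 12:00 = 11:15

Final answer: 11:15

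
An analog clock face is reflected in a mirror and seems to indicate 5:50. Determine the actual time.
Reflection across the vertical (12-6) axis maps a hand at angle A degrees to (360 - A) degrees, which sends a reading of T minutes past 12:00 to (720 - T) minutes past 12:00.
Mirror reads 5:50 = 350 minutes past 12:00.
Actual time: (720 - 350) mod 720 = 370 minutes = 6:10.

Final answer: 6:10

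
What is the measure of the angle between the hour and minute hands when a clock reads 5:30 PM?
Hour hand position: 5 x 30 + 30 x 0.5 = 165 degrees
Minute hand position: 30 x 6 = 180 degrees
Difference: |165 - 180| = 15 degrees
The angle between the hands is 15 degrees

Final answer: 15 degrees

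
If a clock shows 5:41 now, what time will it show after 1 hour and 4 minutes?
Starting time: 5:41
Adding 4 minutes to 41 minutes: 41 + 4 = 45 minutes
Adding 1 hour: 5 + 1 = 6
Final time: 6:45

Final answer: 6:45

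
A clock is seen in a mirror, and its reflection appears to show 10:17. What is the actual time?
Reflection across the vertical (12-6) axis maps a hand at angle A degrees to (360 - A) degrees, which sends a reading of T minutes past 12:00 to (720 - T) minutes past 12:00.
Mirror reads 10:17 = 617 minutes past 12:00.
Actual time: (720 - 617) mod 720 = 103 minutes = 1:43.

Final answer: 1:43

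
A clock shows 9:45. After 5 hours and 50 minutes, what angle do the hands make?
First find the time 5 hours and 50 minutes after 9:45.
Total minutes: 9 x 60 + 45 + 5 x 60 + 50 = 935.
935 mod 720 = 215 minutes = 3:35.
Now compute the angle at 3:35:
Hour hand: 3 x 30 + 35 x 0.5 = 107.5 degrees
Minute hand: 35 x 6 = 210 degrees
Difference: |107.5 - 210| = 102.5 degrees
The angle is 102.5 degrees

Final answer: 102.5 degrees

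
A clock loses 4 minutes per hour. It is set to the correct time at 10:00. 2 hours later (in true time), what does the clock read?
For every 60 true minutes, the faulty clock advances 60 - 4 = 56 minutes.
True elapsed: 2 hours = 120 minutes.
Faulty clock advances: 120 x 56/60 = 112 minutes (drift: 8 minutes behind).
Shown time: 10:00 + 112 minutes = 11:52.

Final answer: 11:52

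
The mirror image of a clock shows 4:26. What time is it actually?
Reflection across the vertical (12-6) axis maps a hand at angle A degrees to (360 - A) degrees, which sends a reading of T minutes past 12:00 to (720 - T) minutes past 12:00.
Mirror reads 4:26 = 266 minutes past 12:00.
Actual time: (720 - 266) mod 720 = 454 minutes = 7:34.

Final answer: 7:34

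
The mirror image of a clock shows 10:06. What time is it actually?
Reflection across the vertical (12-6) axis maps a hand at angle A degrees to (360 - A) degrees, which sends a reading of T minutes past 12:00 to (720 - T) minutes past 12:00.
Mirror reads 10:06 = 606 minutes past 12:00.
Actual time: (720 - 606) mod 720 = 114 minutes = 1:54.

Final answer: 1:54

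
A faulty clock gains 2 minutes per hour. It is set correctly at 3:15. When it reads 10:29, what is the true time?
For every 60 true minutes, the faulty clock advances 62 minutes, so 1 faulty-clock minute corresponds to 60/62 true minutes.
From 3:15 to 10:29 on the faulty dial is 434 minutes.
True elapsed: 434 x 60/62 = 420 minutes = 7 hours.
True time: 3:15 + 7 hours = 10:15.

Final answer: 10:15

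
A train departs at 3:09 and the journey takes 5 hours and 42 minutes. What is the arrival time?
Starting time: 3:09
Adding 42 minutes to 9 minutes: 9 + 42 = 51 minutes
Adding 5 hours: 3 + 5 = 8
Final time: 8:51

Final answer: 8:51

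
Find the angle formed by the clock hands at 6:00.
Hour hand position: 6 x 30 + 0 x 0.5 = 180 degrees
Minute hand position: 0 x 6 = 0 degrees
Difference: |180 - 0| = 180 degrees
The angle between the hands is 180 degrees

Final answer: 180 degrees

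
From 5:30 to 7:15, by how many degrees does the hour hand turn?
The hour hand moves 0.5 degrees per minute.
Time elapsed: 7:15 - 5:30 = 105 minutes
Angular displacement: 105 x 0.5 = 52.5 degrees

Final answer: 52.5 degrees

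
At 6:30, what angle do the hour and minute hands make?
Hour hand position: 6 x 30 + 30 x 0.5 = 195 degrees
Minute hand position: 30 x 6 = 180 degrees
Difference: |195 - 180| = 15 degrees
The angle between the hands is 15 degrees

Final answer: 15 degrees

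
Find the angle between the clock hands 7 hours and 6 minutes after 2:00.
First find the time 7 hours and 6 minutes after 2:00.
Total minutes: 2 x 60 + 0 + 7 x 60 + 6 = 546.
546 mod 720 = 546 minutes = 9:06.
Now compute the angle at 9:06:
Hour hand: 9 x 30 + 6 x 0.5 = 273 degrees
Minute hand: 6 x 6 = 36 degrees
Difference: |273 - 36| = 237 degrees
Smaller angle: 360 - 237 = 123 degrees

Final answer: 123 degrees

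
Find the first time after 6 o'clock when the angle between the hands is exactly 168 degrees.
At t minutes past 6:00, the hour hand is at 30 x 6 + 0.5t degrees and the minute hand is at 6t degrees.
The smaller angle between them is 168 degrees when |30H - 5.5t| = 168 or |30H - 5.5t| = 192.
With H = 6, solve 30 x 6 - 5.5t = +/- target for each target:
  t = (30 x 6 - 168) / 5.5 = 2.18
  t = (30 x 6 + 168) / 5.5 = 63.27 (outside (0, 60))
  t = (30 x 6 - 192) / 5.5 = -2.18 (outside (0, 60))
  t = (30 x 6 + 192) / 5.5 = 67.64 (outside (0, 60))
Valid solutions in (0, 60): {2.18} minutes.
The first occurrence is t = 2.18 minutes.
The hands form a 168-degree angle at 2.18 minutes past 6:00.

Final answer: 2.18 minutes past 6:00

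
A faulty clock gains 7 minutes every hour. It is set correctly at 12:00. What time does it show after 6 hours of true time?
For every 60 true minutes, the faulty clock advances 60 + 7 = 67 minutes.
True elapsed: 6 hours = 360 minutes.
Faulty clock advances: 360 x 67/60 = 402 minutes (drift: 42 minutes ahead).
Shown time: 12:00 + 402 minutes = 6:42.

Final answer: 6:42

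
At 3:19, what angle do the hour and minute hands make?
Hour hand position: 3 x 30 + 19 x 0.5 = 99.5 degrees
Minute hand position: 19 x 6 = 114 degrees
Difference: |99.5 - 114| = 14.5 degrees
The angle between the hands is 14.5 degrees

Final answer: 14.5 degrees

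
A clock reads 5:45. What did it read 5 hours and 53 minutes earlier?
Starting time: 5:45 = 345 total minutes past 12:00
Subtracting: 5 hours and 53 minutes = 353 minutes
345 - 353 = -8 (negative, add 12 hours = 720) = 712 minutes
= 11 hours and 52 minutes past 12:00 = 11:52

Final answer: 11:52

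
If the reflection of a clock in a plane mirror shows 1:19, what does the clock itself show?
Reflection across the vertical (12-6) axis maps a hand at angle A degrees to (360 - A) degrees, which sends a reading of T minutes past 12:00 to (720 - T) minutes past 12:00.
Mirror reads 1:19 = 79 minutes past 12:00.
Actual time: (720 - 79) mod 720 = 641 minutes = 10:41.

Final answer: 10:41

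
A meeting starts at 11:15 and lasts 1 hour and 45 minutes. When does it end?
Starting time: 11:15
Adding 45 minutes to 15 minutes: 15 + 45 = 60 minutes = 1 hour
Adding 1 hour: 11 + 1 + 1 (carry) = 13 - 12 = 1
Final time: 1:00

Final answer: 1:00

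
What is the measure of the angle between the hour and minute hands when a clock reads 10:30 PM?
Hour hand position: 10 x 30 + 30 x 0.5 = 315 degrees
Minute hand position: 30 x 6 = 180 degrees
Difference: |315 - 180| = 135 degrees
The angle between the hands is 135 degrees

Final answer: 135 degrees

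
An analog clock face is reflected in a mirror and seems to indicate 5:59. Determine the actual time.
Reflection across the vertical (12-6) axis maps a hand at angle A degrees to (360 - A) degrees, which sends a reading of T minutes past 12:00 to (720 - T) minutes past 12:00.
Mirror reads 5:59 = 359 minutes past 12:00.
Actual time: (720 - 359) mod 720 = 361 minutes = 6:01.

Final answer: 6:01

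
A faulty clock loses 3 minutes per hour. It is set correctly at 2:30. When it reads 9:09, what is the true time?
For every 60 true minutes, the faulty clock advances 57 minutes, so 1 faulty-clock minute corresponds to 60/57 true minutes.
From 2:30 to 9:09 on the faulty dial is 399 minutes.
True elapsed: 399 x 60/57 = 420 minutes = 7 hours.
True time: 2:30 + 7 hours = 9:30.

Final answer: 9:30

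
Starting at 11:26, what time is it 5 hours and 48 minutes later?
Starting time: 11:26
Adding 48 minutes to 26 minutes: 26 + 48 = 74 minutes = 1 hour and 14 minutes
Adding 5 hours: 11 + 5 + 1 (carry) = 17 - 12 = 5
Final time: 5:14

Final answer: 5:14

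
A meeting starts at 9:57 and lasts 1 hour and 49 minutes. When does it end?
Starting time: 9:57
Adding 49 minutes to 57 minutes: 57 + 49 = 106 minutes = 1 hour and 46 minutes
Adding 1 hour: 9 + 1 + 1 (carry) = 11
Final time: 11:46

Final answer: 11:46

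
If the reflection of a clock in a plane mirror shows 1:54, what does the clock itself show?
Reflection across the vertical (12-6) axis maps a hand at angle A degrees to (360 - A) degrees, which sends a reading of T minutes past 12:00 to (720 - T) minutes past 12:00.
Mirror reads 1:54 = 114 minutes past 12:00.
Actual time: (720 - 114) mod 720 = 606 minutes = 10:06.

Final answer: 10:06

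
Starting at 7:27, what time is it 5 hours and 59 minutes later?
Starting time: 7:27
Adding 59 minutes to 27 minutes: 27 + 59 = 86 minutes = 1 hour and 26 minutes
Adding 5 hours: 7 + 5 + 1 (carry) = 13 - 12 = 1
Final time: 1:26

Final answer: 1:26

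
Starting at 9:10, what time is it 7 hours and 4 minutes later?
Starting time: 9:10
Adding 4 minutes to 10 minutes: 10 + 4 = 14 minutes
Adding 7 hours: 9 + 7 = 16 - 12 = 4
Final time: 4:14

Final answer: 4:14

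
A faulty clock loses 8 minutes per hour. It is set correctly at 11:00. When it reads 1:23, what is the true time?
For every 60 true minutes, the faulty clock advances 52 minutes, so 1 faulty-clock minute corresponds to 60/52 true minutes.
From 11:00 to 1:23 on the faulty dial is 143 minutes.
True elapsed: 143 x 60/52 = 165 minutes = 2 hours and 45 minutes.
True time: 11:00 + 2 hours and 45 minutes = 1:45.

Final answer: 1:45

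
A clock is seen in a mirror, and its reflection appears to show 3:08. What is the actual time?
Reflection across the vertical (12-6) axis maps a hand at angle A degrees to (360 - A) degrees, which sends a reading of T minutes past 12:00 to (720 - T) minutes past 12:00.
Mirror reads 3:08 = 188 minutes past 12:00.
Actual time: (720 - 188) mod 720 = 532 minutes = 8:52.

Final answer: 8:52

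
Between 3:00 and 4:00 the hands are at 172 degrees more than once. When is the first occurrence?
At t minutes past 3:00, the hour hand is at 30 x 3 + 0.5t degrees and the minute hand is at 6t degrees.
The smaller angle between them is 172 degrees when |30H - 5.5t| = 172 or |30H - 5.5t| = 188.
With H = 3, solve 30 x 3 - 5.5t = +/- target for each target:
  t = (30 x 3 - 172) / 5.5 = -14.91 (outside (0, 60))
  t = (30 x 3 + 172) / 5.5 = 47.64
  t = (30 x 3 - 188) / 5.5 = -17.82 (outside (0, 60))
  t = (30 x 3 + 188) / 5.5 = 50.55
Valid solutions in (0, 60): {47.64, 50.55} minutes.
The first occurrence is t = 47.64 minutes.
The hands form a 172-degree angle at 47.64 minutes past 3:00.

Final answer: 47.64 minutes past 3:00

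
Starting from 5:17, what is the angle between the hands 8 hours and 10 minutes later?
First find the time 8 hours and 10 minutes after 5:17.
Total minutes: 5 x 60 + 17 + 8 x 60 + 10 = 807.
807 mod 720 = 87 minutes = 1:27.
Now compute the angle at 1:27:
Hour hand: 1 x 30 + 27 x 0.5 = 43.5 degrees
Minute hand: 27 x 6 = 162 degrees
Difference: |43.5 - 162| = 118.5 degrees
The angle is 118.5 degrees

Final answer: 118.5 degrees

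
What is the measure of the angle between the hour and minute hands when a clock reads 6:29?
Hour hand position: 6 x 30 + 29 x 0.5 = 194.5 degrees
Minute hand position: 29 x 6 = 174 degrees
Difference: |194.5 - 174| = 20.5 degrees
The angle between the hands is 20.5 degrees

Final answer: 20.5 degrees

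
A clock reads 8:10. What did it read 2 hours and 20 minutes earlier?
Starting time: 8:10 = 490 total minutes past 12:00
Subtracting: 2 hours and 20 minutes = 140 minutes
490 - 140 = 350 minutes
= 5 hours and 50 minutes past 12:00 = 5:50

Final answer: 5:50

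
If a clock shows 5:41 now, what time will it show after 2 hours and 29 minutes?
Starting time: 5:41
Adding 29 minutes to 41 minutes: 41 + 29 = 70 minutes = 1 hour and 10 minutes
Adding 2 hours: 5 + 2 + 1 (carry) = 8
Final time: 8:10

Final answer: 8:10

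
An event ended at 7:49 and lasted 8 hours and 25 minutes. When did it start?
Starting time: 7:49 = 469 total minutes past 12:00
Subtracting: 8 hours and 25 minutes = 505 minutes
469 - 505 = -36 (negative, add 12 hours = 720) = 684 minutes
= 11 hours and 24 minutes past 12:00 = 11:24

Final answer: 11:24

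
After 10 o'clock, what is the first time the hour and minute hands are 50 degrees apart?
At t minutes past 10:00, the hour hand is at 30 x 10 + 0.5t degrees and the minute hand is at 6t degrees.
The smaller angle between them is 50 degrees when |30H - 5.5t| = 50 or |30H - 5.5t| = 310.
With H = 10, solve 30 x 10 - 5.5t = +/- target for each target:
  t = (30 x 10 - 50) / 5.5 = 45.45
  t = (30 x 10 + 50) / 5.5 = 63.64 (outside (0, 60))
  t = (30 x 10 - 310) / 5.5 = -1.82 (outside (0, 60))
  t = (30 x 10 + 310) / 5.5 = 110.91 (outside (0, 60))
Valid solutions in (0, 60): {45.45} minutes.
The first occurrence is t = 45.45 minutes.
The hands form a 50-degree angle at 45.45 minutes past 10:00.

Final answer: 45.45 minutes past 10:00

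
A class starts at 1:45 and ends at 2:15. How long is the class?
From 1:45 to 2:15:
(2 x 60 + 15) - (1 x 60 + 45) = 135 - 105 = 30 minutes
= 30 minutes

Final answer: 30 minutes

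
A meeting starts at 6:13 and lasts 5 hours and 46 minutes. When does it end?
Starting time: 6:13
Adding 46 minutes to 13 minutes: 13 + 46 = 59 minutes
Adding 5 hours: 6 + 5 = 11
Final time: 11:59

Final answer: 11:59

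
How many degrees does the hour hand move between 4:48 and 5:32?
The hour hand moves 0.5 degrees per minute.
Time elapsed: 5:32 - 4:48 = 44 minutes
Angular displacement: 44 x 0.5 = 22 degrees

Final answer: 22 degrees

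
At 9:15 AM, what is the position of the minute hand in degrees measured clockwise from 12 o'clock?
The minute hand moves 6 degrees per minute.
At 9:15: 15 x 6 = 90 degrees

Final answer: 90 degrees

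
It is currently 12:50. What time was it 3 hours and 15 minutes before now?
Starting time: 12:50 = 50 total minutes past 12:00
Subtracting: 3 hours and 15 minutes = 195 minutes
50 - 195 = -145 (negative, add 12 hours = 720) = 575 minutes
= 9 hours and 35 minutes past 12:00 = 9:35

Final answer: 9:35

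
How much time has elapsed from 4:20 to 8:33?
From 4:20 to 8:33:
(8 x 60 + 33) - (4 x 60 + 20) = 513 - 260 = 253 minutes
= 4 hours and 13 minutes

Final answer: 4 hours and 13 minutes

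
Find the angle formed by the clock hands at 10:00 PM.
Hour hand position: 10 x 30 + 0 x 0.5 = 300 degrees
Minute hand position: 0 x 6 = 0 degrees
Difference: |300 - 0| = 300 degrees
Since 300 > 180, the smaller angle is 360 - 300 = 60 degrees

Final answer: 60 degrees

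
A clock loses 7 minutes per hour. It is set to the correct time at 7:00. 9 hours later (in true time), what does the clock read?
For every 60 true minutes, the faulty clock advances 60 - 7 = 53 minutes.
True elapsed: 9 hours = 540 minutes.
Faulty clock advances: 540 x 53/60 = 477 minutes (drift: 63 minutes behind).
Shown time: 7:00 + 477 minutes = 2:57.

Final answer: 2:57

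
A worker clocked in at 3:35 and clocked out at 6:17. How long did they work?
From 3:35 to 6:17:
(6 x 60 + 17) - (3 x 60 + 35) = 377 - 215 = 162 minutes
= 2 hours and 42 minutes

Final answer: 2 hours and 42 minutes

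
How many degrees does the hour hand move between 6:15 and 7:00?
The hour hand moves 0.5 degrees per minute.
Time elapsed: 7:00 - 6:15 = 45 minutes
Angular displacement: 45 x 0.5 = 22.5 degrees

Final answer: 22.5 degrees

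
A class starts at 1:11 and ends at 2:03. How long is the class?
From 1:11 to 2:03:
(2 x 60 + 3) - (1 x 60 + 11) = 123 - 71 = 52 minutes
= 52 minutes

Final answer: 52 minutes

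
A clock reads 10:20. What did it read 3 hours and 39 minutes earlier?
Starting time: 10:20 = 620 total minutes past 12:00
Subtracting: 3 hours and 39 minutes = 219 minutes
620 - 219 = 401 minutes
= 6 hours and 41 minutes past 12:00 = 6:41

Final answer: 6:41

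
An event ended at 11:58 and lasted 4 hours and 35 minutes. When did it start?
Starting time: 11:58 = 718 total minutes past 12:00
Subtracting: 4 hours and 35 minutes = 275 minutes
718 - 275 = 443 minutes
= 7 hours and 23 minutes past 12:00 = 7:23

Final answer: 7:23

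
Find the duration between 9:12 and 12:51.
From 9:12 to 12:51:
(12 x 60 + 51) - (9 x 60 + 12) = 771 - 552 = 219 minutes
= 3 hours and 39 minutes

Final answer: 3 hours and 39 minutes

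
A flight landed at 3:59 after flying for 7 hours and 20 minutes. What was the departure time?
Starting time: 3:59 = 239 total minutes past 12:00
Subtracting: 7 hours and 20 minutes = 440 minutes
239 - 440 = -201 (negative, add 12 hours = 720) = 519 minutes
= 8 hours and 39 minutes past 12:00 = 8:39

Final answer: 8:39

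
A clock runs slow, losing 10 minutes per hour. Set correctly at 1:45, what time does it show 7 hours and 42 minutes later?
For every 60 true minutes, the faulty clock advances 60 - 10 = 50 minutes.
True elapsed: 7 hours and 42 minutes = 462 minutes.
Faulty clock advances: 462 x 50/60 = 385 minutes (drift: 77 minutes behind).
Shown time: 1:45 + 385 minutes = 8:10.

Final answer: 8:10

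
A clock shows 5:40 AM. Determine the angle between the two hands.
Hour hand position: 5 x 30 + 40 x 0.5 = 170 degrees
Minute hand position: 40 x 6 = 240 degrees
Difference: |170 - 240| = 70 degrees
The angle between the hands is 70 degrees

Final answer: 70 degrees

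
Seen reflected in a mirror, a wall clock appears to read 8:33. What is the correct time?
Reflection across the vertical (12-6) axis maps a hand at angle A degrees to (360 - A) degrees, which sends a reading of T minutes past 12:00 to (720 - T) minutes past 12:00.
Mirror reads 8:33 = 513 minutes past 12:00.
Actual time: (720 - 513) mod 720 = 207 minutes = 3:27.

Final answer: 3:27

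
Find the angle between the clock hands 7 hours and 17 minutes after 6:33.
First find the time 7 hours and 17 minutes after 6:33.
Total minutes: 6 x 60 + 33 + 7 x 60 + 17 = 830.
830 mod 720 = 110 minutes = 1:50.
Now compute the angle at 1:50:
Hour hand: 1 x 30 + 50 x 0.5 = 55 degrees
Minute hand: 50 x 6 = 300 degrees
Difference: |55 - 300| = 245 degrees
Smaller angle: 360 - 245 = 115 degrees

Final answer: 115 degrees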